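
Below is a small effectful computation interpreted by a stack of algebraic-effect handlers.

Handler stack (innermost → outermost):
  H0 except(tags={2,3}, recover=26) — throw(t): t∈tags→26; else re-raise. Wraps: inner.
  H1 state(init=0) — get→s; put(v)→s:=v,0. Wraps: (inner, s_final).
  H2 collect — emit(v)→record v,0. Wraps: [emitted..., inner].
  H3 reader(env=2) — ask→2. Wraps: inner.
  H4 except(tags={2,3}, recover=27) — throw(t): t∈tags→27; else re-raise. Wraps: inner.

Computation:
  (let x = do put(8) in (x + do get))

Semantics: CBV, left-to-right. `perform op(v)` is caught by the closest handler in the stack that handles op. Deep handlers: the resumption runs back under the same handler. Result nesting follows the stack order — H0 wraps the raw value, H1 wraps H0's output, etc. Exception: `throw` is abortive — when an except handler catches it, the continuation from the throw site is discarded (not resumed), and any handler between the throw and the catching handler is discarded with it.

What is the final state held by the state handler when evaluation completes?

Step-by-step:
put(8) @ H1 ⇒ s:=8
get @ H1 ⇒ 8
H0 returns 8
H1 returns (8, 8)
H2 returns [(8, 8)]
H3 returns [(8, 8)]
H4 returns [(8, 8)]
= [(8, 8)]

Answer: 8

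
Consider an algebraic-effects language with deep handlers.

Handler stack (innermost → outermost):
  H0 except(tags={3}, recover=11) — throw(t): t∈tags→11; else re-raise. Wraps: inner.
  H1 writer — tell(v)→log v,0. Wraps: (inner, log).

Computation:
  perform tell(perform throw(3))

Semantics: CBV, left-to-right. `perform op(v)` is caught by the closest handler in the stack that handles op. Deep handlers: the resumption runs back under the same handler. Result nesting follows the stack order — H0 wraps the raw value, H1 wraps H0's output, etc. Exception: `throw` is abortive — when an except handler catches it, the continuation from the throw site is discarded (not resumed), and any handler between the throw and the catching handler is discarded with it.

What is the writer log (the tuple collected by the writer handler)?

Working:
throw(3) @ H0 caught ⇒ 11
H1 returns (11, ())
= (11, ())

Answer: ()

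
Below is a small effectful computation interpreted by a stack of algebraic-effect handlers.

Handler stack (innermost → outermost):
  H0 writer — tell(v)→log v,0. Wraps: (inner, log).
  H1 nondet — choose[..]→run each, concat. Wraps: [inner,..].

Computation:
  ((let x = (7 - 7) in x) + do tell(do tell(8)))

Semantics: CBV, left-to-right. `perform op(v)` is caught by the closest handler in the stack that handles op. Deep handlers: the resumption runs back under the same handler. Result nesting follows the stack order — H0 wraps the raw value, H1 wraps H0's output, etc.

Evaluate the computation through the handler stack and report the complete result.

Step-by-step:
tell(8) @ H0 ⇒ log+=8
tell(0) @ H0 ⇒ log+=0
H0 returns (0, (8, 0))
H1 returns [(0, (8, 0))]
= [(0, (8, 0))]

Answer: [(0, (8, 0))]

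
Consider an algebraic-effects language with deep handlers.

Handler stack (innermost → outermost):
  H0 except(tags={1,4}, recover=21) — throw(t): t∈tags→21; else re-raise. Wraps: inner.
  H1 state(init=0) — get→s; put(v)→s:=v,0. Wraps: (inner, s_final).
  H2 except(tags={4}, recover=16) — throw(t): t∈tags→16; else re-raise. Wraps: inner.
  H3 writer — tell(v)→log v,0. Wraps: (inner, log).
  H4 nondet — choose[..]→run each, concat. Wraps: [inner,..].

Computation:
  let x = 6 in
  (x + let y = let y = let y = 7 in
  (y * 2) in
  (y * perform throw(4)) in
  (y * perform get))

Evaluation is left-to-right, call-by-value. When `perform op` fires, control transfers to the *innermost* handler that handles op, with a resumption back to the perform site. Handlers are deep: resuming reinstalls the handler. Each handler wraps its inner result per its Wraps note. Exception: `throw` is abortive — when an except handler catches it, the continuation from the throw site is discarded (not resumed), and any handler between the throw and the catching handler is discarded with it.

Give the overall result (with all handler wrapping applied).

Answer: [((21, 0), ())]

Working:
throw(4) @ H0 caught ⇒ 21
H1 returns (21, 0)
H2 returns (21, 0)
H3 returns ((21, 0), ())
H4 returns [((21, 0), ())]
= [((21, 0), ())]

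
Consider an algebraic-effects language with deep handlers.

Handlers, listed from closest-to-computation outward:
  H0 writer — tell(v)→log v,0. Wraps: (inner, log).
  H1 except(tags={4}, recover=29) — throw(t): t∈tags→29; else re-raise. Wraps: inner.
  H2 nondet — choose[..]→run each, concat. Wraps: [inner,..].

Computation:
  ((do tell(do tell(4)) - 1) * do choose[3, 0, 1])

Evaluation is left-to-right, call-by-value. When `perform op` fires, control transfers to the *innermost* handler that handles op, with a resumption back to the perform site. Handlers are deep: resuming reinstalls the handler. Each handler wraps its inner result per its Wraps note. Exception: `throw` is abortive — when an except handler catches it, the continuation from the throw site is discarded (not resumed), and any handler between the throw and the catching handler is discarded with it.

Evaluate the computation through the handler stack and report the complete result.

Step-by-step:
tell(4) @ H0 ⇒ log+=4
tell(0) @ H0 ⇒ log+=0
choose[3, 0, 1] @ H2
  branch[0] choose=3:
    H0 returns (-3, (4, 0))
    H1 returns (-3, (4, 0))
    H2 returns [(-3, (4, 0))]
  branch[1] choose=0:
    H0 returns (0, (4, 0))
    H1 returns (0, (4, 0))
    H2 returns [(0, (4, 0))]
  branch[2] choose=1:
    H0 returns (-1, (4, 0))
    H1 returns (-1, (4, 0))
    H2 returns [(-1, (4, 0))]
= [(-3, (4, 0)), (0, (4, 0)), (-1, (4, 0))]

Answer: [(-3, (4, 0)), (0, (4, 0)), (-1, (4, 0))]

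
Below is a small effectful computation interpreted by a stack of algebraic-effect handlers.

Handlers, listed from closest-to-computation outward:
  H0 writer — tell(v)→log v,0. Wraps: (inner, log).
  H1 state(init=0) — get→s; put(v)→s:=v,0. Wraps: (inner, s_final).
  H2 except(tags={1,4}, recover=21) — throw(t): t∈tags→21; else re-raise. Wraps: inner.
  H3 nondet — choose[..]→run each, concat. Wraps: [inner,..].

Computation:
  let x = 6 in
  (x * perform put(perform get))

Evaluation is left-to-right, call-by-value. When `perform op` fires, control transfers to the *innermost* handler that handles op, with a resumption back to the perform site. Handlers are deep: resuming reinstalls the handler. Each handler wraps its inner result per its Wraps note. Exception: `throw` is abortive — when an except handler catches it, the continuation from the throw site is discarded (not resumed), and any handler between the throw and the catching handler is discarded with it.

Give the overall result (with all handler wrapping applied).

Answer: [((0, ()), 0)]

Step-by-step:
get @ H1 ⇒ 0
put(0) @ H1 ⇒ s:=0
H0 returns (0, ())
H1 returns ((0, ()), 0)
H2 returns ((0, ()), 0)
H3 returns [((0, ()), 0)]
= [((0, ()), 0)]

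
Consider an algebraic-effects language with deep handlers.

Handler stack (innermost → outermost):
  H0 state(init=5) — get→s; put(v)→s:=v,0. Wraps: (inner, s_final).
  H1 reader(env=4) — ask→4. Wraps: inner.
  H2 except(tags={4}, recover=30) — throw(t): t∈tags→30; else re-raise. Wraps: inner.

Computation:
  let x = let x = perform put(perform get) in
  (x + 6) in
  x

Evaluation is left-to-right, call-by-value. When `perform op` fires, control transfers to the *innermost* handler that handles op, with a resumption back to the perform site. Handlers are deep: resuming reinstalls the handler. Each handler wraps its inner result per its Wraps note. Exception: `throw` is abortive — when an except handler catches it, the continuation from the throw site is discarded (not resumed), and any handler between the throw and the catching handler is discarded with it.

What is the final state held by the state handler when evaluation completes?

Answer: 5

Step-by-step:
get @ H0 ⇒ 5
put(5) @ H0 ⇒ s:=5
H0 returns (6, 5)
H1 returns (6, 5)
H2 returns (6, 5)
= (6, 5)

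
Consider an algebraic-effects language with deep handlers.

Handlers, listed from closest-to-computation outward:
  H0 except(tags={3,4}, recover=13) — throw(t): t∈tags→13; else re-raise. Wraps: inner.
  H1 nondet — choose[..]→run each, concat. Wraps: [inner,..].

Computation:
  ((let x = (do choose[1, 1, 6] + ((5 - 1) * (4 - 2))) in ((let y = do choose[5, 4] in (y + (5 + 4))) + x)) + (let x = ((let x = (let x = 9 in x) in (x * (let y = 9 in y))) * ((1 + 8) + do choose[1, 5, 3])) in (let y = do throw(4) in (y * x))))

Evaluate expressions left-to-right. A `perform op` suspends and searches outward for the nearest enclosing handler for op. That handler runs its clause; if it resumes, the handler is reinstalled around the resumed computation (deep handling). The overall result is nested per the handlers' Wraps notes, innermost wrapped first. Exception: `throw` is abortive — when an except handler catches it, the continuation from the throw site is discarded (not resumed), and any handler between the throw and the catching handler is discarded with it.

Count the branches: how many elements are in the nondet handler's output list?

Evaluation trace:
choose[1, 1, 6] @ H1
  branch[0] choose=1:
    choose[5, 4] @ H1
      branch[0] choose=5:
        choose[1, 5, 3] @ H1
          branch[0] choose=1:
            throw(4) @ H0 caught ⇒ 13
            H1 returns [13]
          branch[1] choose=5:
            throw(4) @ H0 caught ⇒ 13
            H1 returns [13]
          branch[2] choose=3:
            throw(4) @ H0 caught ⇒ 13
            H1 returns [13]
      branch[1] choose=4:
        choose[1, 5, 3] @ H1
          branch[0] choose=1:
            throw(4) @ H0 caught ⇒ 13
            H1 returns [13]
          branch[1] choose=5:
            throw(4) @ H0 caught ⇒ 13
            H1 returns [13]
          branch[2] choose=3:
            throw(4) @ H0 caught ⇒ 13
            H1 returns [13]
  branch[1] choose=1:
    choose[5, 4] @ H1
      branch[0] choose=5:
        choose[1, 5, 3] @ H1
          branch[0] choose=1:
            throw(4) @ H0 caught ⇒ 13
            H1 returns [13]
          branch[1] choose=5:
            throw(4) @ H0 caught ⇒ 13
            H1 returns [13]
          branch[2] choose=3:
            throw(4) @ H0 caught ⇒ 13
            H1 returns [13]
      branch[1] choose=4:
        choose[1, 5, 3] @ H1
          branch[0] choose=1:
            throw(4) @ H0 caught ⇒ 13
            H1 returns [13]
          branch[1] choose=5:
            throw(4) @ H0 caught ⇒ 13
            H1 returns [13]
          branch[2] choose=3:
            throw(4) @ H0 caught ⇒ 13
            H1 returns [13]
  branch[2] choose=6:
    choose[5, 4] @ H1
      branch[0] choose=5:
        choose[1, 5, 3] @ H1
          branch[0] choose=1:
            throw(4) @ H0 caught ⇒ 13
            H1 returns [13]
          branch[1] choose=5:
            throw(4) @ H0 caught ⇒ 13
            H1 returns [13]
          branch[2] choose=3:
            throw(4) @ H0 caught ⇒ 13
            H1 returns [13]
      branch[1] choose=4:
        choose[1, 5, 3] @ H1
          branch[0] choose=1:
            throw(4) @ H0 caught ⇒ 13
            H1 returns [13]
          branch[1] choose=5:
            throw(4) @ H0 caught ⇒ 13
            H1 returns [13]
          branch[2] choose=3:
            throw(4) @ H0 caught ⇒ 13
            H1 returns [13]
= [13, 13, 13, 13, 13, 13, 13, 13, 13, 13, 13, 13, 13, 13, 13, 13, 13, 13]

Answer: 18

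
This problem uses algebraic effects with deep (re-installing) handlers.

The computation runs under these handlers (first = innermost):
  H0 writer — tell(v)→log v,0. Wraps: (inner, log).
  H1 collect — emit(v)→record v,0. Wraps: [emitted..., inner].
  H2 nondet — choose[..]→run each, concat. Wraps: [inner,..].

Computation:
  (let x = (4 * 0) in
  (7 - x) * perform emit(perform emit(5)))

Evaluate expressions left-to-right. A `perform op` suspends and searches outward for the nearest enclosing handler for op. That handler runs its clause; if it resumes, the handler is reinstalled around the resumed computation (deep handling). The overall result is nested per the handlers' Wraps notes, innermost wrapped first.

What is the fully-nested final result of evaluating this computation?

Step-by-step:
emit(5) @ H1 ⇒ out+=5
emit(0) @ H1 ⇒ out+=0
H0 returns (0, ())
H1 returns [5, 0, (0, ())]
H2 returns [[5, 0, (0, ())]]
= [[5, 0, (0, ())]]

Answer: [[5, 0, (0, ())]]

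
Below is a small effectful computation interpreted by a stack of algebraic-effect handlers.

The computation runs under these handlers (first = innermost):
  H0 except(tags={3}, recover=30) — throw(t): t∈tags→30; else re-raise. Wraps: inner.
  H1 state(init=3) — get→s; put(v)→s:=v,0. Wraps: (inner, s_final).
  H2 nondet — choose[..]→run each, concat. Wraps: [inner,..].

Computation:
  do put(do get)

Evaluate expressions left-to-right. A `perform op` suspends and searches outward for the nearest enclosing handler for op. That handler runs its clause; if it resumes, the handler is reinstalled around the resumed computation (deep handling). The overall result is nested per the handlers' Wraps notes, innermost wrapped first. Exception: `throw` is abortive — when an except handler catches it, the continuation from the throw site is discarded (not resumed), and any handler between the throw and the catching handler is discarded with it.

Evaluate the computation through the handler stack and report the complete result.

Working:
get @ H1 ⇒ 3
put(3) @ H1 ⇒ s:=3
H0 returns 0
H1 returns (0, 3)
H2 returns [(0, 3)]
= [(0, 3)]

Answer: [(0, 3)]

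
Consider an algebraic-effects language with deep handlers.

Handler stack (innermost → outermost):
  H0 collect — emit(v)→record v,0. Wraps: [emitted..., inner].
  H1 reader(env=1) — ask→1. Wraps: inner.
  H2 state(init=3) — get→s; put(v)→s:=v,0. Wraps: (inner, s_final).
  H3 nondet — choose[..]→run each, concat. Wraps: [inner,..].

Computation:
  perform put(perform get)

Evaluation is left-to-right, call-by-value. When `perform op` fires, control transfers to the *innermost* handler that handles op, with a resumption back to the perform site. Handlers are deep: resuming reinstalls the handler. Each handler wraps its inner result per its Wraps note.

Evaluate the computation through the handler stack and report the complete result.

Step-by-step:
get @ H2 ⇒ 3
put(3) @ H2 ⇒ s:=3
H0 returns [0]
H1 returns [0]
H2 returns ([0], 3)
H3 returns [([0], 3)]
= [([0], 3)]

Answer: [([0], 3)]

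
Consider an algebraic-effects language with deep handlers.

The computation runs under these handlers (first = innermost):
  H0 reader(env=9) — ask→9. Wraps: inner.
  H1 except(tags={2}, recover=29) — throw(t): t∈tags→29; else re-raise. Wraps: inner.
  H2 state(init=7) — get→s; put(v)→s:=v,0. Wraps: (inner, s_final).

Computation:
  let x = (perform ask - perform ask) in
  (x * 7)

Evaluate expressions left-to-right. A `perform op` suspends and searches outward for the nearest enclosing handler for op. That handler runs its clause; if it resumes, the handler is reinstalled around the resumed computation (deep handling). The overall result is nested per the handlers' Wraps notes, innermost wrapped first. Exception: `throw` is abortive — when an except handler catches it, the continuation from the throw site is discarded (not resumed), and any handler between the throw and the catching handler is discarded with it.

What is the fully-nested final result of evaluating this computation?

Evaluation trace:
ask @ H0 ⇒ 9
ask @ H0 ⇒ 9
H0 returns 0
H1 returns 0
H2 returns (0, 7)
= (0, 7)

Answer: (0, 7)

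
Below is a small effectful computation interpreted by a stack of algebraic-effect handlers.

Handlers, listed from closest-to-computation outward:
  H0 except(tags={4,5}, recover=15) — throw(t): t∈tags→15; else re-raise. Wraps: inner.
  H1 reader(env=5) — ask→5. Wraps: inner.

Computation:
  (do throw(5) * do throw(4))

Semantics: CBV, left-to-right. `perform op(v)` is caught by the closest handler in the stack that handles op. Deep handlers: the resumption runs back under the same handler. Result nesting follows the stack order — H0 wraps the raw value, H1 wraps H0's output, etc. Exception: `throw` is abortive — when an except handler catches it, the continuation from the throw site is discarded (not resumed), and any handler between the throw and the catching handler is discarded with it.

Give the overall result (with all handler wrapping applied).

Evaluation trace:
throw(5) @ H0 caught ⇒ 15
H1 returns 15
= 15

Answer: 15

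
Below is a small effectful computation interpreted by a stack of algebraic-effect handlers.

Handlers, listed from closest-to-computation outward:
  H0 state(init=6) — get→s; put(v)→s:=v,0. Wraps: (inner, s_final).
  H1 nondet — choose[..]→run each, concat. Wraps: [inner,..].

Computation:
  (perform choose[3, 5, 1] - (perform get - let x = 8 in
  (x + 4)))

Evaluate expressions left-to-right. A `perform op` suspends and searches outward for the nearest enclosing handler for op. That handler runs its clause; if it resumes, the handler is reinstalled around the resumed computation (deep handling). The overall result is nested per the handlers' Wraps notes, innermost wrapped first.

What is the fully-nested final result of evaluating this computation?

Answer: [(9, 6), (11, 6), (7, 6)]

Working:
choose[3, 5, 1] @ H1
  branch[0] choose=3:
    get @ H0 ⇒ 6
    H0 returns (9, 6)
    H1 returns [(9, 6)]
  branch[1] choose=5:
    get @ H0 ⇒ 6
    H0 returns (11, 6)
    H1 returns [(11, 6)]
  branch[2] choose=1:
    get @ H0 ⇒ 6
    H0 returns (7, 6)
    H1 returns [(7, 6)]
= [(9, 6), (11, 6), (7, 6)]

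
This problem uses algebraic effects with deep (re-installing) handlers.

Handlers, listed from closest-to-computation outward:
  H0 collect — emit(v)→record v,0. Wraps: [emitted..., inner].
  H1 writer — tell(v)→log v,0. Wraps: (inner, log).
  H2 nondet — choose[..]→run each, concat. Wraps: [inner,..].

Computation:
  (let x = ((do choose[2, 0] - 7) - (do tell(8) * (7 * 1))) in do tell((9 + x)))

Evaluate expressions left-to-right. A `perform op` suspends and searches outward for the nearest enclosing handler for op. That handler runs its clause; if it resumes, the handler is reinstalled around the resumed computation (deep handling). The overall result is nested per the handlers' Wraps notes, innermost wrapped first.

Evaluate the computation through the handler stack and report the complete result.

Answer: [([0], (8, 4)), ([0], (8, 2))]

Step-by-step:
choose[2, 0] @ H2
  branch[0] choose=2:
    tell(8) @ H1 ⇒ log+=8
    tell(4) @ H1 ⇒ log+=4
    H0 returns [0]
    H1 returns ([0], (8, 4))
    H2 returns [([0], (8, 4))]
  branch[1] choose=0:
    tell(8) @ H1 ⇒ log+=8
    tell(2) @ H1 ⇒ log+=2
    H0 returns [0]
    H1 returns ([0], (8, 2))
    H2 returns [([0], (8, 2))]
= [([0], (8, 4)), ([0], (8, 2))]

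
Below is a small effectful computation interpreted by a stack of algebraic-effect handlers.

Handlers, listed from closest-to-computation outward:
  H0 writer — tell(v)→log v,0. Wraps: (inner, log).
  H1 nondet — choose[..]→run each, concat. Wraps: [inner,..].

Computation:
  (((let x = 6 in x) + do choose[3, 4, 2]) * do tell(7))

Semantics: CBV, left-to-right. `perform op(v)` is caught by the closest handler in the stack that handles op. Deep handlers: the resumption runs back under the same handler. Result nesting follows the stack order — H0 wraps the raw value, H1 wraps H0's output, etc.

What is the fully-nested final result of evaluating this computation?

Evaluation trace:
choose[3, 4, 2] @ H1
  branch[0] choose=3:
    tell(7) @ H0 ⇒ log+=7
    H0 returns (0, (7))
    H1 returns [(0, (7))]
  branch[1] choose=4:
    tell(7) @ H0 ⇒ log+=7
    H0 returns (0, (7))
    H1 returns [(0, (7))]
  branch[2] choose=2:
    tell(7) @ H0 ⇒ log+=7
    H0 returns (0, (7))
    H1 returns [(0, (7))]
= [(0, (7)), (0, (7)), (0, (7))]

Answer: [(0, (7)), (0, (7)), (0, (7))]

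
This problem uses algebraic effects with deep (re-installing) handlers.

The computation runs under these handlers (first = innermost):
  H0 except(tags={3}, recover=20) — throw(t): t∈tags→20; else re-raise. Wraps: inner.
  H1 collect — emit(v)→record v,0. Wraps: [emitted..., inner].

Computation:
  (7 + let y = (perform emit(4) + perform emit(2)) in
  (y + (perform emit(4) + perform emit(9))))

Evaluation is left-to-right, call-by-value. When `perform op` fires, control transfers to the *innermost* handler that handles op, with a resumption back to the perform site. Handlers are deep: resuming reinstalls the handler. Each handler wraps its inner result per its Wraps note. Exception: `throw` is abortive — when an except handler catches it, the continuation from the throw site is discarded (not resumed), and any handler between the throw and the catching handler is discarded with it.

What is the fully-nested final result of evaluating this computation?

Answer: [4, 2, 4, 9, 7]

Step-by-step:
emit(4) @ H1 ⇒ out+=4
emit(2) @ H1 ⇒ out+=2
emit(4) @ H1 ⇒ out+=4
emit(9) @ H1 ⇒ out+=9
H0 returns 7
H1 returns [4, 2, 4, 9, 7]
= [4, 2, 4, 9, 7]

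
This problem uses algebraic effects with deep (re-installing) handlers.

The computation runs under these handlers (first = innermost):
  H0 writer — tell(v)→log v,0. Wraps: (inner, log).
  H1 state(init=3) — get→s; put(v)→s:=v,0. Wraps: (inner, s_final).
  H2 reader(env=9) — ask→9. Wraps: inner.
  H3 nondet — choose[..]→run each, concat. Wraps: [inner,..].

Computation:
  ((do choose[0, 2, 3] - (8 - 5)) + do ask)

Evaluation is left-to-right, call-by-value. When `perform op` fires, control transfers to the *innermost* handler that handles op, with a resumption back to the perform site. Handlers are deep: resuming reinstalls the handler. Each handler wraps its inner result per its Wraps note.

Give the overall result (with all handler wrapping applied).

Answer: [((6, ()), 3), ((8, ()), 3), ((9, ()), 3)]

Working:
choose[0, 2, 3] @ H3
  branch[0] choose=0:
    ask @ H2 ⇒ 9
    H0 returns (6, ())
    H1 returns ((6, ()), 3)
    H2 returns ((6, ()), 3)
    H3 returns [((6, ()), 3)]
  branch[1] choose=2:
    ask @ H2 ⇒ 9
    H0 returns (8, ())
    H1 returns ((8, ()), 3)
    H2 returns ((8, ()), 3)
    H3 returns [((8, ()), 3)]
  branch[2] choose=3:
    ask @ H2 ⇒ 9
    H0 returns (9, ())
    H1 returns ((9, ()), 3)
    H2 returns ((9, ()), 3)
    H3 returns [((9, ()), 3)]
= [((6, ()), 3), ((8, ()), 3), ((9, ()), 3)]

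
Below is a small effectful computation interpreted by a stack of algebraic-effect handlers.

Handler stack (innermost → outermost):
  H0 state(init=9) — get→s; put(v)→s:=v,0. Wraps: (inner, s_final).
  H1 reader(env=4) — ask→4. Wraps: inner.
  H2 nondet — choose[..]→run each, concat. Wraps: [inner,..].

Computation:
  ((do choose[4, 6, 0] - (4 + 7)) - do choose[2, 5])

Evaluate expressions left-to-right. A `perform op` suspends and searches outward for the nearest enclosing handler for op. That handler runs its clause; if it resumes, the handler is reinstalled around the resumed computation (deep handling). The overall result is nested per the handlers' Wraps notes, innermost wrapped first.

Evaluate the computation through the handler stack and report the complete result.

Answer: [(-9, 9), (-12, 9), (-7, 9), (-10, 9), (-13, 9), (-16, 9)]

Step-by-step:
choose[4, 6, 0] @ H2
  branch[0] choose=4:
    choose[2, 5] @ H2
      branch[0] choose=2:
        H0 returns (-9, 9)
        H1 returns (-9, 9)
        H2 returns [(-9, 9)]
      branch[1] choose=5:
        H0 returns (-12, 9)
        H1 returns (-12, 9)
        H2 returns [(-12, 9)]
  branch[1] choose=6:
    choose[2, 5] @ H2
      branch[0] choose=2:
        H0 returns (-7, 9)
        H1 returns (-7, 9)
        H2 returns [(-7, 9)]
      branch[1] choose=5:
        H0 returns (-10, 9)
        H1 returns (-10, 9)
        H2 returns [(-10, 9)]
  branch[2] choose=0:
    choose[2, 5] @ H2
      branch[0] choose=2:
        H0 returns (-13, 9)
        H1 returns (-13, 9)
        H2 returns [(-13, 9)]
      branch[1] choose=5:
        H0 returns (-16, 9)
        H1 returns (-16, 9)
        H2 returns [(-16, 9)]
= [(-9, 9), (-12, 9), (-7, 9), (-10, 9), (-13, 9), (-16, 9)]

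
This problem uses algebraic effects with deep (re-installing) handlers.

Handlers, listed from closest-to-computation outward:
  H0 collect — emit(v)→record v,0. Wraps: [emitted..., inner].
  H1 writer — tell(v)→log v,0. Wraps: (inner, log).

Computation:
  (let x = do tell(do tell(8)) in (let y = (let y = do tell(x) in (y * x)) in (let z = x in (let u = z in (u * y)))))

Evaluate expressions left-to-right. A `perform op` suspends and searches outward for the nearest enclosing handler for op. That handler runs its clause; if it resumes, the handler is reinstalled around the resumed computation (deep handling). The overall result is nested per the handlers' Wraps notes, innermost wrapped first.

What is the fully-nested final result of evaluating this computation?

Evaluation trace:
tell(8) @ H1 ⇒ log+=8
tell(0) @ H1 ⇒ log+=0
tell(0) @ H1 ⇒ log+=0
H0 returns [0]
H1 returns ([0], (8, 0, 0))
= ([0], (8, 0, 0))

Answer: ([0], (8, 0, 0))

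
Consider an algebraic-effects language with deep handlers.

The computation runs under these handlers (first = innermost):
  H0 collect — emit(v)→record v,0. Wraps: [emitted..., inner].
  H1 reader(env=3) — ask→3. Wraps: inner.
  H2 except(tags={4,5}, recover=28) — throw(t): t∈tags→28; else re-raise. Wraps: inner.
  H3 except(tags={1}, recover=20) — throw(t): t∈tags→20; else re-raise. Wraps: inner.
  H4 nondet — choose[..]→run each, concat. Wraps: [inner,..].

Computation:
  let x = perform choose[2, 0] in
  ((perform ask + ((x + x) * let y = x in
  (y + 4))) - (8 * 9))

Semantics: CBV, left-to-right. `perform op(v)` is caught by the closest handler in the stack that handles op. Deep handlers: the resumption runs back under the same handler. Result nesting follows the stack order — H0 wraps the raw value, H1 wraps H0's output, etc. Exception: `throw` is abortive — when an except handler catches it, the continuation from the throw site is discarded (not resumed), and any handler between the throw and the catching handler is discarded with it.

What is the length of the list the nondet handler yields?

Answer: 2

Step-by-step:
choose[2, 0] @ H4
  branch[0] choose=2:
    ask @ H1 ⇒ 3
    H0 returns [-45]
    H1 returns [-45]
    H2 returns [-45]
    H3 returns [-45]
    H4 returns [[-45]]
  branch[1] choose=0:
    ask @ H1 ⇒ 3
    H0 returns [-69]
    H1 returns [-69]
    H2 returns [-69]
    H3 returns [-69]
    H4 returns [[-69]]
= [[-45], [-69]]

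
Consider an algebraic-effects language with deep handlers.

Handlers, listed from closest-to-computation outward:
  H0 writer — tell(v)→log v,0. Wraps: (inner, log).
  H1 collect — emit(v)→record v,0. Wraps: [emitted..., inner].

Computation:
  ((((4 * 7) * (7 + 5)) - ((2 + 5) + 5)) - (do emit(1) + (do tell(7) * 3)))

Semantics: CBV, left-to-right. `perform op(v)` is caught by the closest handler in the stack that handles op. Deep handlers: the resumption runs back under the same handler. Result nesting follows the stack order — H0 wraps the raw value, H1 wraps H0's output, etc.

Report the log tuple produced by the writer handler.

Answer: (7)

Working:
emit(1) @ H1 ⇒ out+=1
tell(7) @ H0 ⇒ log+=7
H0 returns (324, (7))
H1 returns [1, (324, (7))]
= [1, (324, (7))]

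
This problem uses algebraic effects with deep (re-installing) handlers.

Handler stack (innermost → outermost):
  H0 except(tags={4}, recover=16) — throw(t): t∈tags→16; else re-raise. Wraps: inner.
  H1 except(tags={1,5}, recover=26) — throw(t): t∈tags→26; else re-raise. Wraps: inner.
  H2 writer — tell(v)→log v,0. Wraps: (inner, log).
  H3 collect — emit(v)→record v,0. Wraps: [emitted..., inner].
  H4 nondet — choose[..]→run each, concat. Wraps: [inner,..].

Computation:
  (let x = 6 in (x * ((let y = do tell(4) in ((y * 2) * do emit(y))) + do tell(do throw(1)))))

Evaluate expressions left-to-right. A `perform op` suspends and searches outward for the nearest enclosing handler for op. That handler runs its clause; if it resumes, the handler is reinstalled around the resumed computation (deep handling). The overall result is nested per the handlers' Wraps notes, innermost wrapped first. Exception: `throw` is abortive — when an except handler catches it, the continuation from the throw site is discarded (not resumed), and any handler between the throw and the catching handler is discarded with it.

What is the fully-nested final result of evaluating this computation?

Answer: [[0, (26, (4))]]

Working:
tell(4) @ H2 ⇒ log+=4
emit(0) @ H3 ⇒ out+=0
throw(1) @ H0 re-raised
throw(1) @ H1 caught ⇒ 26
H2 returns (26, (4))
H3 returns [0, (26, (4))]
H4 returns [[0, (26, (4))]]
= [[0, (26, (4))]]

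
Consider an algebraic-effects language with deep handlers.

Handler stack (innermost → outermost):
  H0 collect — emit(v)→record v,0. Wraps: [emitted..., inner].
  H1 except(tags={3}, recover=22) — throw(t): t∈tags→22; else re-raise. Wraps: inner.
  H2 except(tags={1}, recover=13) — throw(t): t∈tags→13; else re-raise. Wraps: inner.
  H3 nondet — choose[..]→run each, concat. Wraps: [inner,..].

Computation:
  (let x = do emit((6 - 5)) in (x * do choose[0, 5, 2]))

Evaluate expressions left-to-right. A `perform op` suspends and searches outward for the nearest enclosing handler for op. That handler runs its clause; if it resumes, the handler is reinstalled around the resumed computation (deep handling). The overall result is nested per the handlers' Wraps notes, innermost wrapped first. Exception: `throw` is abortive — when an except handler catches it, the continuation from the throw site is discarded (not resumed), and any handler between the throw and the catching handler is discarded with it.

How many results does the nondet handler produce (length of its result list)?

Answer: 3

Evaluation trace:
emit(1) @ H0 ⇒ out+=1
choose[0, 5, 2] @ H3
  branch[0] choose=0:
    H0 returns [1, 0]
    H1 returns [1, 0]
    H2 returns [1, 0]
    H3 returns [[1, 0]]
  branch[1] choose=5:
    H0 returns [1, 0]
    H1 returns [1, 0]
    H2 returns [1, 0]
    H3 returns [[1, 0]]
  branch[2] choose=2:
    H0 returns [1, 0]
    H1 returns [1, 0]
    H2 returns [1, 0]
    H3 returns [[1, 0]]
= [[1, 0], [1, 0], [1, 0]]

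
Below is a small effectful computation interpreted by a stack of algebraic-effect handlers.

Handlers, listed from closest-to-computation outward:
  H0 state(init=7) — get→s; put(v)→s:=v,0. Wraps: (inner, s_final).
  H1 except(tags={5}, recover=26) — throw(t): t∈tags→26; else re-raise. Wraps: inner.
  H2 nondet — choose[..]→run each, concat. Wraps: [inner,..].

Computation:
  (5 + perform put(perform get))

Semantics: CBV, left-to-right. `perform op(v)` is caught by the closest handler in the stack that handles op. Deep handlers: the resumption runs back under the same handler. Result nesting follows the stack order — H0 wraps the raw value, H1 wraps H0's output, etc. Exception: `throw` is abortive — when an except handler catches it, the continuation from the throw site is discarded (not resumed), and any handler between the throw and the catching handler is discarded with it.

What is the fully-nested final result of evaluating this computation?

Working:
get @ H0 ⇒ 7
put(7) @ H0 ⇒ s:=7
H0 returns (5, 7)
H1 returns (5, 7)
H2 returns [(5, 7)]
= [(5, 7)]

Answer: [(5, 7)]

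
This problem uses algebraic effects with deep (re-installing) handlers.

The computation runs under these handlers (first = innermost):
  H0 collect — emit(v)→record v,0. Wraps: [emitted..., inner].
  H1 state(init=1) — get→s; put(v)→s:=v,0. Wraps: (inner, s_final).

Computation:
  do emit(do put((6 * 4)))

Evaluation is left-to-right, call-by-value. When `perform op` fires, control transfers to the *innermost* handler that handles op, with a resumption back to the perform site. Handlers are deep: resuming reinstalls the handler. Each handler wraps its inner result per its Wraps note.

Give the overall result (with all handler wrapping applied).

Answer: ([0, 0], 24)

Working:
put(24) @ H1 ⇒ s:=24
emit(0) @ H0 ⇒ out+=0
H0 returns [0, 0]
H1 returns ([0, 0], 24)
= ([0, 0], 24)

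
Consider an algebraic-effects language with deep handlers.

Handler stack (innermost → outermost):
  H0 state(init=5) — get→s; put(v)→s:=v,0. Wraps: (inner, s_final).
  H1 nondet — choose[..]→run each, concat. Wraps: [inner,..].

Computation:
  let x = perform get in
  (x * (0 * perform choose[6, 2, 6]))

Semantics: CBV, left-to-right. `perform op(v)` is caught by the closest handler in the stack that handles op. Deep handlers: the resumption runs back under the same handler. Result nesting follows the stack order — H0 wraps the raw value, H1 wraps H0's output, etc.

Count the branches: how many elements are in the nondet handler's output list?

Step-by-step:
get @ H0 ⇒ 5
choose[6, 2, 6] @ H1
  branch[0] choose=6:
    H0 returns (0, 5)
    H1 returns [(0, 5)]
  branch[1] choose=2:
    H0 returns (0, 5)
    H1 returns [(0, 5)]
  branch[2] choose=6:
    H0 returns (0, 5)
    H1 returns [(0, 5)]
= [(0, 5), (0, 5), (0, 5)]

Answer: 3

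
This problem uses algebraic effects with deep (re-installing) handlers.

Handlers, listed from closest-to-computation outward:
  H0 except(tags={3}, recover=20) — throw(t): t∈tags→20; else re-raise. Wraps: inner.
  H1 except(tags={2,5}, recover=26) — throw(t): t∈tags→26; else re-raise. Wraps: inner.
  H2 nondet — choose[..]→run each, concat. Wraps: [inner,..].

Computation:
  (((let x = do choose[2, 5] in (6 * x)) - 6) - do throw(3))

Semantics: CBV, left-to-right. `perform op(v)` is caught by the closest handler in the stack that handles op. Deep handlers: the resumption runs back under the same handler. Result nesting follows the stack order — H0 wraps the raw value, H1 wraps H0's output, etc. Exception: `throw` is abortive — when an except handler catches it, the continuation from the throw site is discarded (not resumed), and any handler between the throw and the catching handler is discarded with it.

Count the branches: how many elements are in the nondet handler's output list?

Step-by-step:
choose[2, 5] @ H2
  branch[0] choose=2:
    throw(3) @ H0 caught ⇒ 20
    H1 returns 20
    H2 returns [20]
  branch[1] choose=5:
    throw(3) @ H0 caught ⇒ 20
    H1 returns 20
    H2 returns [20]
= [20, 20]

Answer: 2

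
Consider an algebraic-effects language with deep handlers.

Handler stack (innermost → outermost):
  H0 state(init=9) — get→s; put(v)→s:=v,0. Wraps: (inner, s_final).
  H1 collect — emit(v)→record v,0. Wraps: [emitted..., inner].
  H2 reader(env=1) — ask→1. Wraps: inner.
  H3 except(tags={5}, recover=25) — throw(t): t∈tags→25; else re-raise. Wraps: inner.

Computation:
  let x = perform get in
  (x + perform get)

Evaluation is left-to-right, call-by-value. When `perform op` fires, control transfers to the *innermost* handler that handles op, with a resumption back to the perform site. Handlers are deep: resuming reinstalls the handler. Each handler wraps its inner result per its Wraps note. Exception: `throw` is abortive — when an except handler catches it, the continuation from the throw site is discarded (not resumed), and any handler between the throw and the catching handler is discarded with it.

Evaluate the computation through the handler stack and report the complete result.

Answer: [(18, 9)]

Step-by-step:
get @ H0 ⇒ 9
get @ H0 ⇒ 9
H0 returns (18, 9)
H1 returns [(18, 9)]
H2 returns [(18, 9)]
H3 returns [(18, 9)]
= [(18, 9)]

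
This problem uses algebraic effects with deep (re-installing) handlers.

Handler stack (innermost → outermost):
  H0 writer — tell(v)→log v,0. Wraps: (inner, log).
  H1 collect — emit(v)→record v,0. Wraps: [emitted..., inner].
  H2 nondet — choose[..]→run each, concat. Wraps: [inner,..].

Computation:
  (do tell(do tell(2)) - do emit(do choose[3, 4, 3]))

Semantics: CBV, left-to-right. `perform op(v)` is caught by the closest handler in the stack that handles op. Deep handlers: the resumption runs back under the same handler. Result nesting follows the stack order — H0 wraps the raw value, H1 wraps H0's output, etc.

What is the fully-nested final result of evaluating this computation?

Answer: [[3, (0, (2, 0))], [4, (0, (2, 0))], [3, (0, (2, 0))]]

Step-by-step:
tell(2) @ H0 ⇒ log+=2
tell(0) @ H0 ⇒ log+=0
choose[3, 4, 3] @ H2
  branch[0] choose=3:
    emit(3) @ H1 ⇒ out+=3
    H0 returns (0, (2, 0))
    H1 returns [3, (0, (2, 0))]
    H2 returns [[3, (0, (2, 0))]]
  branch[1] choose=4:
    emit(4) @ H1 ⇒ out+=4
    H0 returns (0, (2, 0))
    H1 returns [4, (0, (2, 0))]
    H2 returns [[4, (0, (2, 0))]]
  branch[2] choose=3:
    emit(3) @ H1 ⇒ out+=3
    H0 returns (0, (2, 0))
    H1 returns [3, (0, (2, 0))]
    H2 returns [[3, (0, (2, 0))]]
= [[3, (0, (2, 0))], [4, (0, (2, 0))], [3, (0, (2, 0))]]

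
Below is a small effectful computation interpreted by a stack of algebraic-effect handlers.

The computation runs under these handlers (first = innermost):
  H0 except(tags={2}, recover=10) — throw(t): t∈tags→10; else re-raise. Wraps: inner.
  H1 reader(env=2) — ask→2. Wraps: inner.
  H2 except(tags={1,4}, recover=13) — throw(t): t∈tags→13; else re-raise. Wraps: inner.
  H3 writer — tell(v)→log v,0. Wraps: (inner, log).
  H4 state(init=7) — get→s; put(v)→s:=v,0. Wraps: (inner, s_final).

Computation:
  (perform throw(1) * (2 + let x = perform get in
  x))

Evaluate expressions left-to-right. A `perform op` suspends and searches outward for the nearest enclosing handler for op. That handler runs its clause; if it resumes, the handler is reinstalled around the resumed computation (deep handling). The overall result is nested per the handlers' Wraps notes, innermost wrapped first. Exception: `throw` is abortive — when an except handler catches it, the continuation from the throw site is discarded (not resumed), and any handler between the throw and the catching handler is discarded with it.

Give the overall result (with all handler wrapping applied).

Answer: ((13, ()), 7)

Evaluation trace:
throw(1) @ H0 re-raised
throw(1) @ H2 caught ⇒ 13
H3 returns (13, ())
H4 returns ((13, ()), 7)
= ((13, ()), 7)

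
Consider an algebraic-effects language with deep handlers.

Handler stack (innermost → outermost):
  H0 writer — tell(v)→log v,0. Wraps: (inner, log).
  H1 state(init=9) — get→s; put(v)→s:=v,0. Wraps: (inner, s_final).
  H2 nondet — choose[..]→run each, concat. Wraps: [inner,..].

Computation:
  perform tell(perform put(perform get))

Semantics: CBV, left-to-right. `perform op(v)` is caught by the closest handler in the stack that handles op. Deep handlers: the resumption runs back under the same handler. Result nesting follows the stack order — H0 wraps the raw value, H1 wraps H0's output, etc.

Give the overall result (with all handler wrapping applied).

Step-by-step:
get @ H1 ⇒ 9
put(9) @ H1 ⇒ s:=9
tell(0) @ H0 ⇒ log+=0
H0 returns (0, (0))
H1 returns ((0, (0)), 9)
H2 returns [((0, (0)), 9)]
= [((0, (0)), 9)]

Answer: [((0, (0)), 9)]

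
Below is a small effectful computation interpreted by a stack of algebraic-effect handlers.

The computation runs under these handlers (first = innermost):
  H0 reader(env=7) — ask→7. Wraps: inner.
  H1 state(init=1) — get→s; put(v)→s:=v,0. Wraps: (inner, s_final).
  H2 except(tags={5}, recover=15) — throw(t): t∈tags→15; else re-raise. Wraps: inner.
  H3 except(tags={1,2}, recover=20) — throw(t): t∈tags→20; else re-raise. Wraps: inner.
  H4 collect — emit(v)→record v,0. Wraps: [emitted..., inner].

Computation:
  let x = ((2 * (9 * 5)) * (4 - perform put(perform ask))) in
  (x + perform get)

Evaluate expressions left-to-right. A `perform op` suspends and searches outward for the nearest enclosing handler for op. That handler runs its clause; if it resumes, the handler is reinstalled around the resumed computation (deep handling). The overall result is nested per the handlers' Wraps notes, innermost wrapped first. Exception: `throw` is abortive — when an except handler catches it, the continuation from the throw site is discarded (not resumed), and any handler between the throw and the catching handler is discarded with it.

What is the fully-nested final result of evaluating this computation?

Working:
ask @ H0 ⇒ 7
put(7) @ H1 ⇒ s:=7
get @ H1 ⇒ 7
H0 returns 367
H1 returns (367, 7)
H2 returns (367, 7)
H3 returns (367, 7)
H4 returns [(367, 7)]
= [(367, 7)]

Answer: [(367, 7)]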